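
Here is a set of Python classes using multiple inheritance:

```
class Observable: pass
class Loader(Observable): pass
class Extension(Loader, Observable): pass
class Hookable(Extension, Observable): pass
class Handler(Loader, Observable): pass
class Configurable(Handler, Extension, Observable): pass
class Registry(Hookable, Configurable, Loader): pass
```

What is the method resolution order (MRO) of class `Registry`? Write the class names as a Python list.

L[Registry] = Registry + merge(L[Hookable], L[Configurable], L[Loader], [Hookable Configurable Loader])
  take Hookable:  [Hookable Extension Loader Observable object] + [Configurable Handler Extension Loader Observable object] + [Loader Observable object] + [Hookable Configurable Loader]
  take Configurable:  [Extension Loader Observable object] + [Configurable Handler Extension Loader Observable object] + [Loader Observable object] + [Configurable Loader]
  take Handler:  [Extension Loader Observable object] + [Handler Extension Loader Observable object] + [Loader Observable object] + [Loader]
  take Extension:  [Extension Loader Observable object] + [Extension Loader Observable object] + [Loader Observable object] + [Loader]
  take Loader:  [Loader Observable object] + [Loader Observable object] + [Loader Observable object] + [Loader]
  take Observable:  [Observable object] + [Observable object] + [Observable object]
  take object:  [object] + [object] + [object]

[Registry, Hookable, Configurable, Handler, Extension, Loader, Observable, object]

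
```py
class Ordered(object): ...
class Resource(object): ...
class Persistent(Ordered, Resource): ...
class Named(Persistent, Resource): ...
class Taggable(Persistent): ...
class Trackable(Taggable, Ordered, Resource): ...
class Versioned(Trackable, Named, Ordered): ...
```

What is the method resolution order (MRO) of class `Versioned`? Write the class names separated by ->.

L[Versioned] = Versioned + merge(L[Trackable], L[Named], L[Ordered], [Trackable Named Ordered])
  take Trackable:  [Trackable Taggable Persistent Ordered Resource object] + [Named Persistent Ordered Resource object] + [Ordered object] + [Trackable Named Ordered]
  take Taggable:  [Taggable Persistent Ordered Resource object] + [Named Persistent Ordered Resource object] + [Ordered object] + [Named Ordered]
  take Named:  [Persistent Ordered Resource object] + [Named Persistent Ordered Resource object] + [Ordered object] + [Named Ordered]
  take Persistent:  [Persistent Ordered Resource object] + [Persistent Ordered Resource object] + [Ordered object] + [Ordered]
  take Ordered:  [Ordered Resource object] + [Ordered Resource object] + [Ordered object] + [Ordered]
  take Resource:  [Resource object] + [Resource object] + [object]
  take object:  [object] + [object] + [object]

Versioned -> Trackable -> Taggable -> Named -> Persistent -> Ordered -> Resource -> object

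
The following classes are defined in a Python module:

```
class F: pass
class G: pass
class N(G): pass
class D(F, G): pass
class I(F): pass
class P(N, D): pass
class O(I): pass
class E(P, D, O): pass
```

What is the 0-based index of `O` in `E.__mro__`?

4

L[E] = E + merge(L[P], L[D], L[O], [P D O])
  take P:  [P N D F G object] + [D F G object] + [O I F object] + [P D O]
  take N:  [N D F G object] + [D F G object] + [O I F object] + [D O]
  take D:  [D F G object] + [D F G object] + [O I F object] + [D O]
  take O:  [F G object] + [F G object] + [O I F object] + [O]
  take I:  [F G object] + [F G object] + [I F object]
  take F:  [F G object] + [F G object] + [F object]
  take G:  [G object] + [G object] + [object]
  take object:  [object] + [object] + [object]
MRO: E P N D O I F G object
O sits at index 4.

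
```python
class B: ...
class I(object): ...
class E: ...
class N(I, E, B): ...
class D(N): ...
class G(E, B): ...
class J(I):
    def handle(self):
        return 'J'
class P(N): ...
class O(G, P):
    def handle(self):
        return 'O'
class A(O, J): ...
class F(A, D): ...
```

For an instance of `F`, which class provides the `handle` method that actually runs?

L[F] = F + merge(L[A], L[D], [A D])
  take A:  [A O G P N J I E B object] + [D N I E B object] + [A D]
  take O:  [O G P N J I E B object] + [D N I E B object] + [D]
  take G:  [G P N J I E B object] + [D N I E B object] + [D]
  take P:  [P N J I E B object] + [D N I E B object] + [D]
  take D:  [N J I E B object] + [D N I E B object] + [D]
  take N:  [N J I E B object] + [N I E B object]
  take J:  [J I E B object] + [I E B object]
  take I:  [I E B object] + [I E B object]
  take E:  [E B object] + [E B object]
  take B:  [B object] + [B object]
  take object:  [object] + [object]
MRO: F A O G P D N J I E B object
handle is defined in: J, O. First along the MRO is O.

O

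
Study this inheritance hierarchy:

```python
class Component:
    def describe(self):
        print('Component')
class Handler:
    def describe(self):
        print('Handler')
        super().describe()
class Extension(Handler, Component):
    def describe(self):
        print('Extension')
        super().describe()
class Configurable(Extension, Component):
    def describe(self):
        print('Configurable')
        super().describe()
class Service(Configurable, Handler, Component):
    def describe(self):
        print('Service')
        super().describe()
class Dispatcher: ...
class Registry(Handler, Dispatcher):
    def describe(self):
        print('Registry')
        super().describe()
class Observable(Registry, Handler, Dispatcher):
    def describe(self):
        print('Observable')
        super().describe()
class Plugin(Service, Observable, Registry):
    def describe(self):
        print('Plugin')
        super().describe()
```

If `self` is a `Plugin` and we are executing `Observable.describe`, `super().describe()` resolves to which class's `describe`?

Registry

L[Plugin] = Plugin + merge(L[Service], L[Observable], L[Registry], [Service Observable Registry])
  take Service:  [Service Configurable Extension Handler Component object] + [Observable Registry Handler Dispatcher object] + [Registry Handler Dispatcher object] + [Service Observable Registry]
  take Configurable:  [Configurable Extension Handler Component object] + [Observable Registry Handler Dispatcher object] + [Registry Handler Dispatcher object] + [Observable Registry]
  take Extension:  [Extension Handler Component object] + [Observable Registry Handler Dispatcher object] + [Registry Handler Dispatcher object] + [Observable Registry]
  take Observable:  [Handler Component object] + [Observable Registry Handler Dispatcher object] + [Registry Handler Dispatcher object] + [Observable Registry]
  take Registry:  [Handler Component object] + [Registry Handler Dispatcher object] + [Registry Handler Dispatcher object] + [Registry]
  take Handler:  [Handler Component object] + [Handler Dispatcher object] + [Handler Dispatcher object]
  take Component:  [Component object] + [Dispatcher object] + [Dispatcher object]
  take Dispatcher:  [object] + [Dispatcher object] + [Dispatcher object]
  take object:  [object] + [object] + [object]
MRO: Plugin Service Configurable Extension Observable Registry Handler Component Dispatcher object
super() in Observable.describe on a Plugin instance goes to the class after Observable in Plugin's MRO: Registry.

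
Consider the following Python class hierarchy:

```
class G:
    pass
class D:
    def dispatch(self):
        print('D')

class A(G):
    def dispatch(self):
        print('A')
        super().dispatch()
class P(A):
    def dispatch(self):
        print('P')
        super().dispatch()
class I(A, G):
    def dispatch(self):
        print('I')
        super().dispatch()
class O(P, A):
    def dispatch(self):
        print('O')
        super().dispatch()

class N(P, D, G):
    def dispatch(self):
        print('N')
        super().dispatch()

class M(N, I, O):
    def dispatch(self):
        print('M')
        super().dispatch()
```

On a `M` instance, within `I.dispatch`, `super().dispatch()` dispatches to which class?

O

L[M] = M + merge(L[N], L[I], L[O], [N I O])
  take N:  [N P A D G object] + [I A G object] + [O P A G object] + [N I O]
  take I:  [P A D G object] + [I A G object] + [O P A G object] + [I O]
  take O:  [P A D G object] + [A G object] + [O P A G object] + [O]
  take P:  [P A D G object] + [A G object] + [P A G object]
  take A:  [A D G object] + [A G object] + [A G object]
  take D:  [D G object] + [G object] + [G object]
  take G:  [G object] + [G object] + [G object]
  take object:  [object] + [object] + [object]
MRO: M N I O P A D G object
super() in I.dispatch on a M instance goes to the class after I in M's MRO: O.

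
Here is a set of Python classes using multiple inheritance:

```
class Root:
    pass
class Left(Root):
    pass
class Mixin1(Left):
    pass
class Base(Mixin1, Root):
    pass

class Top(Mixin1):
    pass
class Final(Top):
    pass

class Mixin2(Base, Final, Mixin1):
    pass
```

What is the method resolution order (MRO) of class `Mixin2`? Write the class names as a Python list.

L[Mixin2] = Mixin2 + merge(L[Base], L[Final], L[Mixin1], [Base Final Mixin1])
  take Base:  [Base Mixin1 Left Root object] + [Final Top Mixin1 Left Root object] + [Mixin1 Left Root object] + [Base Final Mixin1]
  take Final:  [Mixin1 Left Root object] + [Final Top Mixin1 Left Root object] + [Mixin1 Left Root object] + [Final Mixin1]
  take Top:  [Mixin1 Left Root object] + [Top Mixin1 Left Root object] + [Mixin1 Left Root object] + [Mixin1]
  take Mixin1:  [Mixin1 Left Root object] + [Mixin1 Left Root object] + [Mixin1 Left Root object] + [Mixin1]
  take Left:  [Left Root object] + [Left Root object] + [Left Root object]
  take Root:  [Root object] + [Root object] + [Root object]
  take object:  [object] + [object] + [object]

[Mixin2, Base, Final, Top, Mixin1, Left, Root, object]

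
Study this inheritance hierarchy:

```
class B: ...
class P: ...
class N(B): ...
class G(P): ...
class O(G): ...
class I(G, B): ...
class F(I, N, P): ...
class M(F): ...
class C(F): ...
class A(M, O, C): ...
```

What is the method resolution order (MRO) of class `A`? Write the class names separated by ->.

L[A] = A + merge(L[M], L[O], L[C], [M O C])
  take M:  [M F I G N P B object] + [O G P object] + [C F I G N P B object] + [M O C]
  take O:  [F I G N P B object] + [O G P object] + [C F I G N P B object] + [O C]
  take C:  [F I G N P B object] + [G P object] + [C F I G N P B object] + [C]
  take F:  [F I G N P B object] + [G P object] + [F I G N P B object]
  take I:  [I G N P B object] + [G P object] + [I G N P B object]
  take G:  [G N P B object] + [G P object] + [G N P B object]
  take N:  [N P B object] + [P object] + [N P B object]
  take P:  [P B object] + [P object] + [P B object]
  take B:  [B object] + [object] + [B object]
  take object:  [object] + [object] + [object]

A -> M -> O -> C -> F -> I -> G -> N -> P -> B -> object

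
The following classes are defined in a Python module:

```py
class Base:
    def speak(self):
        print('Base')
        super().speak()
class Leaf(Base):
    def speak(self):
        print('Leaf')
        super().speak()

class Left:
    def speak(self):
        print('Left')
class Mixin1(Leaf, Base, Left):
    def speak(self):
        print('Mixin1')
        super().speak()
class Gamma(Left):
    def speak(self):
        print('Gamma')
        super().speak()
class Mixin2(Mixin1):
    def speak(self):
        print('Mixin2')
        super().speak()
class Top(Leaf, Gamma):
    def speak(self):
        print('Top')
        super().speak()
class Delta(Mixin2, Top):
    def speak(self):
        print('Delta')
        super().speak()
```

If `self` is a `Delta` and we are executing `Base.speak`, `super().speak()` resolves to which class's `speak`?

L[Delta] = Delta + merge(L[Mixin2], L[Top], [Mixin2 Top])
  take Mixin2:  [Mixin2 Mixin1 Leaf Base Left object] + [Top Leaf Base Gamma Left object] + [Mixin2 Top]
  take Mixin1:  [Mixin1 Leaf Base Left object] + [Top Leaf Base Gamma Left object] + [Top]
  take Top:  [Leaf Base Left object] + [Top Leaf Base Gamma Left object] + [Top]
  take Leaf:  [Leaf Base Left object] + [Leaf Base Gamma Left object]
  take Base:  [Base Left object] + [Base Gamma Left object]
  take Gamma:  [Left object] + [Gamma Left object]
  take Left:  [Left object] + [Left object]
  take object:  [object] + [object]
MRO: Delta Mixin2 Mixin1 Top Leaf Base Gamma Left object
super() in Base.speak on a Delta instance goes to the class after Base in Delta's MRO: Gamma.

Gamma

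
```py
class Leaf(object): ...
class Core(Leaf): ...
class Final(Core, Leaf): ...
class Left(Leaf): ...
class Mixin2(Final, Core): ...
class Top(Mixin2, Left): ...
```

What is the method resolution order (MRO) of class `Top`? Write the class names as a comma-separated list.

Top, Mixin2, Final, Core, Left, Leaf, object

L[Top] = Top + merge(L[Mixin2], L[Left], [Mixin2 Left])
  take Mixin2:  [Mixin2 Final Core Leaf object] + [Left Leaf object] + [Mixin2 Left]
  take Final:  [Final Core Leaf object] + [Left Leaf object] + [Left]
  take Core:  [Core Leaf object] + [Left Leaf object] + [Left]
  take Left:  [Leaf object] + [Left Leaf object] + [Left]
  take Leaf:  [Leaf object] + [Leaf object]
  take object:  [object] + [object]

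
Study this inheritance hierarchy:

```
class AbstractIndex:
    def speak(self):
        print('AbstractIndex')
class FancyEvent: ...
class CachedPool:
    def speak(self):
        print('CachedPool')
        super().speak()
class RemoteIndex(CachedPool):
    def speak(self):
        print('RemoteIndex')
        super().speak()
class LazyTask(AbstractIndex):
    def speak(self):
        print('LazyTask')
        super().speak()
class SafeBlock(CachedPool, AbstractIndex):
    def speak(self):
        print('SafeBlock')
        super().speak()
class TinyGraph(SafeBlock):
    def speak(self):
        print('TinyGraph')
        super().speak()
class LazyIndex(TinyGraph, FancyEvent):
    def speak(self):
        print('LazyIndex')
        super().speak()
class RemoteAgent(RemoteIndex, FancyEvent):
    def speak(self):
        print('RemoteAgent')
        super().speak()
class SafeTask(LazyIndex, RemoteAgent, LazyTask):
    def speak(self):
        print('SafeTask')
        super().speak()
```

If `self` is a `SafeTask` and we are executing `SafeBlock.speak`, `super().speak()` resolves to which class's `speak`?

L[SafeTask] = SafeTask + merge(L[LazyIndex], L[RemoteAgent], L[LazyTask], [LazyIndex RemoteAgent LazyTask])
  take LazyIndex:  [LazyIndex TinyGraph SafeBlock CachedPool AbstractIndex FancyEvent object] + [RemoteAgent RemoteIndex CachedPool FancyEvent object] + [LazyTask AbstractIndex object] + [LazyIndex RemoteAgent LazyTask]
  take TinyGraph:  [TinyGraph SafeBlock CachedPool AbstractIndex FancyEvent object] + [RemoteAgent RemoteIndex CachedPool FancyEvent object] + [LazyTask AbstractIndex object] + [RemoteAgent LazyTask]
  take SafeBlock:  [SafeBlock CachedPool AbstractIndex FancyEvent object] + [RemoteAgent RemoteIndex CachedPool FancyEvent object] + [LazyTask AbstractIndex object] + [RemoteAgent LazyTask]
  take RemoteAgent:  [CachedPool AbstractIndex FancyEvent object] + [RemoteAgent RemoteIndex CachedPool FancyEvent object] + [LazyTask AbstractIndex object] + [RemoteAgent LazyTask]
  take RemoteIndex:  [CachedPool AbstractIndex FancyEvent object] + [RemoteIndex CachedPool FancyEvent object] + [LazyTask AbstractIndex object] + [LazyTask]
  take CachedPool:  [CachedPool AbstractIndex FancyEvent object] + [CachedPool FancyEvent object] + [LazyTask AbstractIndex object] + [LazyTask]
  take LazyTask:  [AbstractIndex FancyEvent object] + [FancyEvent object] + [LazyTask AbstractIndex object] + [LazyTask]
  take AbstractIndex:  [AbstractIndex FancyEvent object] + [FancyEvent object] + [AbstractIndex object]
  take FancyEvent:  [FancyEvent object] + [FancyEvent object] + [object]
  take object:  [object] + [object] + [object]
MRO: SafeTask LazyIndex TinyGraph SafeBlock RemoteAgent RemoteIndex CachedPool LazyTask AbstractIndex FancyEvent object
super() in SafeBlock.speak on a SafeTask instance goes to the class after SafeBlock in SafeTask's MRO: RemoteAgent.

RemoteAgent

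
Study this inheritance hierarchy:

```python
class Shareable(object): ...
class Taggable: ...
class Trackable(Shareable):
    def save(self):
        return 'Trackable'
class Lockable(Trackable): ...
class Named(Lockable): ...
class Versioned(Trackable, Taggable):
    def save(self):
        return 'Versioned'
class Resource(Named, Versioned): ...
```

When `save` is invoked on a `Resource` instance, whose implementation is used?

L[Resource] = Resource + merge(L[Named], L[Versioned], [Named Versioned])
  take Named:  [Named Lockable Trackable Shareable object] + [Versioned Trackable Shareable Taggable object] + [Named Versioned]
  take Lockable:  [Lockable Trackable Shareable object] + [Versioned Trackable Shareable Taggable object] + [Versioned]
  take Versioned:  [Trackable Shareable object] + [Versioned Trackable Shareable Taggable object] + [Versioned]
  take Trackable:  [Trackable Shareable object] + [Trackable Shareable Taggable object]
  take Shareable:  [Shareable object] + [Shareable Taggable object]
  take Taggable:  [object] + [Taggable object]
  take object:  [object] + [object]
MRO: Resource Named Lockable Versioned Trackable Shareable Taggable object
save is defined in: Trackable, Versioned. First along the MRO is Versioned.

Versioned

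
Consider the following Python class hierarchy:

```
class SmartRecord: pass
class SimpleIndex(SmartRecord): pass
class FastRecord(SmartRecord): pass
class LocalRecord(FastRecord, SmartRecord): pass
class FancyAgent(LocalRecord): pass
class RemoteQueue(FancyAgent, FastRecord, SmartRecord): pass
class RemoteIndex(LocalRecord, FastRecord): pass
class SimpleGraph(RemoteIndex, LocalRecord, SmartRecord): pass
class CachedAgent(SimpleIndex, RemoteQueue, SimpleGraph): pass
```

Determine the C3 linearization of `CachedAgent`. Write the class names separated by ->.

CachedAgent -> SimpleIndex -> RemoteQueue -> FancyAgent -> SimpleGraph -> RemoteIndex -> LocalRecord -> FastRecord -> SmartRecord -> object

L[CachedAgent] = CachedAgent + merge(L[SimpleIndex], L[RemoteQueue], L[SimpleGraph], [SimpleIndex RemoteQueue SimpleGraph])
  take SimpleIndex:  [SimpleIndex SmartRecord object] + [RemoteQueue FancyAgent LocalRecord FastRecord SmartRecord object] + [SimpleGraph RemoteIndex LocalRecord FastRecord SmartRecord object] + [SimpleIndex RemoteQueue SimpleGraph]
  take RemoteQueue:  [SmartRecord object] + [RemoteQueue FancyAgent LocalRecord FastRecord SmartRecord object] + [SimpleGraph RemoteIndex LocalRecord FastRecord SmartRecord object] + [RemoteQueue SimpleGraph]
  take FancyAgent:  [SmartRecord object] + [FancyAgent LocalRecord FastRecord SmartRecord object] + [SimpleGraph RemoteIndex LocalRecord FastRecord SmartRecord object] + [SimpleGraph]
  take SimpleGraph:  [SmartRecord object] + [LocalRecord FastRecord SmartRecord object] + [SimpleGraph RemoteIndex LocalRecord FastRecord SmartRecord object] + [SimpleGraph]
  take RemoteIndex:  [SmartRecord object] + [LocalRecord FastRecord SmartRecord object] + [RemoteIndex LocalRecord FastRecord SmartRecord object]
  take LocalRecord:  [SmartRecord object] + [LocalRecord FastRecord SmartRecord object] + [LocalRecord FastRecord SmartRecord object]
  take FastRecord:  [SmartRecord object] + [FastRecord SmartRecord object] + [FastRecord SmartRecord object]
  take SmartRecord:  [SmartRecord object] + [SmartRecord object] + [SmartRecord object]
  take object:  [object] + [object] + [object]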